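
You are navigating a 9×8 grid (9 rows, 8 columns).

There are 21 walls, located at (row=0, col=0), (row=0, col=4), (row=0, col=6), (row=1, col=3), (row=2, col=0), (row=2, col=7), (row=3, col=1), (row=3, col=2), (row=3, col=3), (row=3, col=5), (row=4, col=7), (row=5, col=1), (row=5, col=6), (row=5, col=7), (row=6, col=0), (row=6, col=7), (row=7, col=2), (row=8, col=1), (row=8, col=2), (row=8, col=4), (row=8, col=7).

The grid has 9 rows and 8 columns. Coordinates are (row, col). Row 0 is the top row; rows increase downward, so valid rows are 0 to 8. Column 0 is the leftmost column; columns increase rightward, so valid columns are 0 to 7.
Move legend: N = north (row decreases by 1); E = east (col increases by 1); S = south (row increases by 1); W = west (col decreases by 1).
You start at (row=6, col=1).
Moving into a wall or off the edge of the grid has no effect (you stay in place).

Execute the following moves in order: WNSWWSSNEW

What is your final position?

Start: (row=6, col=1)
  W (west): blocked, stay at (row=6, col=1)
  N (north): blocked, stay at (row=6, col=1)
  S (south): (row=6, col=1) -> (row=7, col=1)
  W (west): (row=7, col=1) -> (row=7, col=0)
  W (west): blocked, stay at (row=7, col=0)
  S (south): (row=7, col=0) -> (row=8, col=0)
  S (south): blocked, stay at (row=8, col=0)
  N (north): (row=8, col=0) -> (row=7, col=0)
  E (east): (row=7, col=0) -> (row=7, col=1)
  W (west): (row=7, col=1) -> (row=7, col=0)
Final: (row=7, col=0)

Answer: Final position: (row=7, col=0)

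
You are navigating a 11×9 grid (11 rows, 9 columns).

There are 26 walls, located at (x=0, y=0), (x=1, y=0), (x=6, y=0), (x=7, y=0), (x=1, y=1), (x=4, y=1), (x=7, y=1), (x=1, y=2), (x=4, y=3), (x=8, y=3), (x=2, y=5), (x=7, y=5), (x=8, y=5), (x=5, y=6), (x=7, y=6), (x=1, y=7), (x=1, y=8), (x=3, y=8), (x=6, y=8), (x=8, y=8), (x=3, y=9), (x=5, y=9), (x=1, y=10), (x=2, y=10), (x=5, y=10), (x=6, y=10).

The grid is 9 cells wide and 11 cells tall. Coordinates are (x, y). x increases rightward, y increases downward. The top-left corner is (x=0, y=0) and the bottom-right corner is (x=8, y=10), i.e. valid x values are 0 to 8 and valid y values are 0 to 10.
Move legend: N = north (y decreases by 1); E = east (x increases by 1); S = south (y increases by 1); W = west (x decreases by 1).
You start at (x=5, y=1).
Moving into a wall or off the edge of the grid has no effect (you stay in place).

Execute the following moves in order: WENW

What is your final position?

Answer: Final position: (x=5, y=1)

Derivation:
Start: (x=5, y=1)
  W (west): blocked, stay at (x=5, y=1)
  E (east): (x=5, y=1) -> (x=6, y=1)
  N (north): blocked, stay at (x=6, y=1)
  W (west): (x=6, y=1) -> (x=5, y=1)
Final: (x=5, y=1)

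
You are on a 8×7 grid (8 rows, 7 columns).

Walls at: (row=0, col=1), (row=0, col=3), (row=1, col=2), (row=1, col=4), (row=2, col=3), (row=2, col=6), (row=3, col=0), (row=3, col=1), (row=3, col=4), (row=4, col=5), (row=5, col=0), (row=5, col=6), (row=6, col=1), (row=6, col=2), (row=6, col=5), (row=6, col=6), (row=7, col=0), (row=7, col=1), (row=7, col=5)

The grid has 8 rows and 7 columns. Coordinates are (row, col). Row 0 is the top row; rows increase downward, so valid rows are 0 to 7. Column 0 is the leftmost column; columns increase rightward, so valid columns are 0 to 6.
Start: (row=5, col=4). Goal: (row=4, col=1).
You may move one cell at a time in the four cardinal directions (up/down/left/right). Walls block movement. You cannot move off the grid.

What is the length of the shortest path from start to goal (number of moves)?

Answer: Shortest path length: 4

Derivation:
BFS from (row=5, col=4) until reaching (row=4, col=1):
  Distance 0: (row=5, col=4)
  Distance 1: (row=4, col=4), (row=5, col=3), (row=5, col=5), (row=6, col=4)
  Distance 2: (row=4, col=3), (row=5, col=2), (row=6, col=3), (row=7, col=4)
  Distance 3: (row=3, col=3), (row=4, col=2), (row=5, col=1), (row=7, col=3)
  Distance 4: (row=3, col=2), (row=4, col=1), (row=7, col=2)  <- goal reached here
One shortest path (4 moves): (row=5, col=4) -> (row=5, col=3) -> (row=5, col=2) -> (row=5, col=1) -> (row=4, col=1)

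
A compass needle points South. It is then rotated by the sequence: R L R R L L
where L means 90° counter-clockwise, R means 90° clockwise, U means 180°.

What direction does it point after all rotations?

Answer: Final heading: South

Derivation:
Start: South
  R (right (90° clockwise)) -> West
  L (left (90° counter-clockwise)) -> South
  R (right (90° clockwise)) -> West
  R (right (90° clockwise)) -> North
  L (left (90° counter-clockwise)) -> West
  L (left (90° counter-clockwise)) -> South
Final: South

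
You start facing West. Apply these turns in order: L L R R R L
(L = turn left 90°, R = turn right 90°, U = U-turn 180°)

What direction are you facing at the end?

Answer: Final heading: West

Derivation:
Start: West
  L (left (90° counter-clockwise)) -> South
  L (left (90° counter-clockwise)) -> East
  R (right (90° clockwise)) -> South
  R (right (90° clockwise)) -> West
  R (right (90° clockwise)) -> North
  L (left (90° counter-clockwise)) -> West
Final: West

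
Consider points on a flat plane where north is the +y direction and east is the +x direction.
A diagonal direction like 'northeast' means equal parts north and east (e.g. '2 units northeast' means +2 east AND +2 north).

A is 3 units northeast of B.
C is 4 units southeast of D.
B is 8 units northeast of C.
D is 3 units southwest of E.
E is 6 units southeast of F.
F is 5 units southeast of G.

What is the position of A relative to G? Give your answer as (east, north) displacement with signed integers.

Answer: A is at (east=23, north=-7) relative to G.

Derivation:
Place G at the origin (east=0, north=0).
  F is 5 units southeast of G: delta (east=+5, north=-5); F at (east=5, north=-5).
  E is 6 units southeast of F: delta (east=+6, north=-6); E at (east=11, north=-11).
  D is 3 units southwest of E: delta (east=-3, north=-3); D at (east=8, north=-14).
  C is 4 units southeast of D: delta (east=+4, north=-4); C at (east=12, north=-18).
  B is 8 units northeast of C: delta (east=+8, north=+8); B at (east=20, north=-10).
  A is 3 units northeast of B: delta (east=+3, north=+3); A at (east=23, north=-7).
Therefore A relative to G: (east=23, north=-7).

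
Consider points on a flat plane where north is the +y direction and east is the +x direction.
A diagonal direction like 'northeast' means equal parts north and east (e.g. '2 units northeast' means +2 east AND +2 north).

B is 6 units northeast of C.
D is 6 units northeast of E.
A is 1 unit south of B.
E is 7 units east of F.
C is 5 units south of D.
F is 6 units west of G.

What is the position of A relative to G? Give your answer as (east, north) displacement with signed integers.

Place G at the origin (east=0, north=0).
  F is 6 units west of G: delta (east=-6, north=+0); F at (east=-6, north=0).
  E is 7 units east of F: delta (east=+7, north=+0); E at (east=1, north=0).
  D is 6 units northeast of E: delta (east=+6, north=+6); D at (east=7, north=6).
  C is 5 units south of D: delta (east=+0, north=-5); C at (east=7, north=1).
  B is 6 units northeast of C: delta (east=+6, north=+6); B at (east=13, north=7).
  A is 1 unit south of B: delta (east=+0, north=-1); A at (east=13, north=6).
Therefore A relative to G: (east=13, north=6).

Answer: A is at (east=13, north=6) relative to G.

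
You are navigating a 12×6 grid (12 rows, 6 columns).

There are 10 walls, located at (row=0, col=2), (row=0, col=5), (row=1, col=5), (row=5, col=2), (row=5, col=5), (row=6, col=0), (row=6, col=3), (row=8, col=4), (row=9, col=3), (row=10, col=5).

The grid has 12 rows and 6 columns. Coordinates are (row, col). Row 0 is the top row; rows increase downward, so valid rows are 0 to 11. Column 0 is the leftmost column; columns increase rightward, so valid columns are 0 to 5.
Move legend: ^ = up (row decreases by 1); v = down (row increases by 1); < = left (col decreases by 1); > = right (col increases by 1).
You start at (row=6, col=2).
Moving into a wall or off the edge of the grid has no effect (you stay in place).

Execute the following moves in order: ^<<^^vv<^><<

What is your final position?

Start: (row=6, col=2)
  ^ (up): blocked, stay at (row=6, col=2)
  < (left): (row=6, col=2) -> (row=6, col=1)
  < (left): blocked, stay at (row=6, col=1)
  ^ (up): (row=6, col=1) -> (row=5, col=1)
  ^ (up): (row=5, col=1) -> (row=4, col=1)
  v (down): (row=4, col=1) -> (row=5, col=1)
  v (down): (row=5, col=1) -> (row=6, col=1)
  < (left): blocked, stay at (row=6, col=1)
  ^ (up): (row=6, col=1) -> (row=5, col=1)
  > (right): blocked, stay at (row=5, col=1)
  < (left): (row=5, col=1) -> (row=5, col=0)
  < (left): blocked, stay at (row=5, col=0)
Final: (row=5, col=0)

Answer: Final position: (row=5, col=0)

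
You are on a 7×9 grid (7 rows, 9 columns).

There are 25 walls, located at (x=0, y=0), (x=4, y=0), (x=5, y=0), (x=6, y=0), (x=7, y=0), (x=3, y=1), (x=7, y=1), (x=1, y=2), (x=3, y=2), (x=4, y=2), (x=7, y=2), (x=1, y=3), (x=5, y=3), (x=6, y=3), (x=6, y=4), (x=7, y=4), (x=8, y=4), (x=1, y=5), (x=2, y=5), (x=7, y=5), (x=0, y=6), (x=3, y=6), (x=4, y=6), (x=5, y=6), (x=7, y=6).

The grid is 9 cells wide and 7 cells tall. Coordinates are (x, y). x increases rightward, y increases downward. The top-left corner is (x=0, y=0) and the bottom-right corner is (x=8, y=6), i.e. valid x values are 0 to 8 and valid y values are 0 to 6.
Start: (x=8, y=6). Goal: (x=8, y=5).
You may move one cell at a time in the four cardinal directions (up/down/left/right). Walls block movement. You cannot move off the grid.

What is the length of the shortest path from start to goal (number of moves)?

BFS from (x=8, y=6) until reaching (x=8, y=5):
  Distance 0: (x=8, y=6)
  Distance 1: (x=8, y=5)  <- goal reached here
One shortest path (1 moves): (x=8, y=6) -> (x=8, y=5)

Answer: Shortest path length: 1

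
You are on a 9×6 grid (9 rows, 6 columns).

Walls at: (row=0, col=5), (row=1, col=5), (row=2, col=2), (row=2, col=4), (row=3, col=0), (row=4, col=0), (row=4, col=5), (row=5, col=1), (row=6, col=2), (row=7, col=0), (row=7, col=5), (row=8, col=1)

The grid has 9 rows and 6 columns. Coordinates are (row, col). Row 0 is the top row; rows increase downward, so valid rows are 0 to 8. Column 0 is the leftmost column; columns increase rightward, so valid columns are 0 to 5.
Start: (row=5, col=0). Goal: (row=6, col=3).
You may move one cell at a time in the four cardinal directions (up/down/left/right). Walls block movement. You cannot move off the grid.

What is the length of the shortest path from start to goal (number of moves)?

Answer: Shortest path length: 6

Derivation:
BFS from (row=5, col=0) until reaching (row=6, col=3):
  Distance 0: (row=5, col=0)
  Distance 1: (row=6, col=0)
  Distance 2: (row=6, col=1)
  Distance 3: (row=7, col=1)
  Distance 4: (row=7, col=2)
  Distance 5: (row=7, col=3), (row=8, col=2)
  Distance 6: (row=6, col=3), (row=7, col=4), (row=8, col=3)  <- goal reached here
One shortest path (6 moves): (row=5, col=0) -> (row=6, col=0) -> (row=6, col=1) -> (row=7, col=1) -> (row=7, col=2) -> (row=7, col=3) -> (row=6, col=3)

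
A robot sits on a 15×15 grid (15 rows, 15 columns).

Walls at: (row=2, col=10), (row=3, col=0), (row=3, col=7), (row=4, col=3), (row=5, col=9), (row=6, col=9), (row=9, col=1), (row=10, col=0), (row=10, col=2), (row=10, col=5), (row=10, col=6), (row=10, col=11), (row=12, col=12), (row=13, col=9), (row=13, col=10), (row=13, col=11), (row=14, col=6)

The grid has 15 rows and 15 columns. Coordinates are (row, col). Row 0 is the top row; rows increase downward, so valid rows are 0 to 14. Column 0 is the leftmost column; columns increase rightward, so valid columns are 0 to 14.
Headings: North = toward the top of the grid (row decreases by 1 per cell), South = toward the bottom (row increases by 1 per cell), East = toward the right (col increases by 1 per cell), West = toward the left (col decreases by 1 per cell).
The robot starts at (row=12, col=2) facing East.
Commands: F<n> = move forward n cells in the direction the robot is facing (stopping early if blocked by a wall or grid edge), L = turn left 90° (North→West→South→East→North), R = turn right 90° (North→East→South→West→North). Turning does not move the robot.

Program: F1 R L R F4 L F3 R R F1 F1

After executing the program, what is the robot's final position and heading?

Answer: Final position: (row=14, col=3), facing West

Derivation:
Start: (row=12, col=2), facing East
  F1: move forward 1, now at (row=12, col=3)
  R: turn right, now facing South
  L: turn left, now facing East
  R: turn right, now facing South
  F4: move forward 2/4 (blocked), now at (row=14, col=3)
  L: turn left, now facing East
  F3: move forward 2/3 (blocked), now at (row=14, col=5)
  R: turn right, now facing South
  R: turn right, now facing West
  F1: move forward 1, now at (row=14, col=4)
  F1: move forward 1, now at (row=14, col=3)
Final: (row=14, col=3), facing West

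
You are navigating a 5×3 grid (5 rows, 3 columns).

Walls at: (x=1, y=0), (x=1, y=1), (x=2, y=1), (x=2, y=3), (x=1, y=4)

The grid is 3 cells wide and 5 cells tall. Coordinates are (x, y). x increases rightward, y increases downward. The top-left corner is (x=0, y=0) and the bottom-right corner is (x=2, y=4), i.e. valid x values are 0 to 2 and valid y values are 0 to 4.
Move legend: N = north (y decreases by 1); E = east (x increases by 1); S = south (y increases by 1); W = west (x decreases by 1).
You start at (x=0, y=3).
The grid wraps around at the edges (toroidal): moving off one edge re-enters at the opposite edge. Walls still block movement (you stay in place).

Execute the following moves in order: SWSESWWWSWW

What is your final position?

Start: (x=0, y=3)
  S (south): (x=0, y=3) -> (x=0, y=4)
  W (west): (x=0, y=4) -> (x=2, y=4)
  S (south): (x=2, y=4) -> (x=2, y=0)
  E (east): (x=2, y=0) -> (x=0, y=0)
  S (south): (x=0, y=0) -> (x=0, y=1)
  [×3]W (west): blocked, stay at (x=0, y=1)
  S (south): (x=0, y=1) -> (x=0, y=2)
  W (west): (x=0, y=2) -> (x=2, y=2)
  W (west): (x=2, y=2) -> (x=1, y=2)
Final: (x=1, y=2)

Answer: Final position: (x=1, y=2)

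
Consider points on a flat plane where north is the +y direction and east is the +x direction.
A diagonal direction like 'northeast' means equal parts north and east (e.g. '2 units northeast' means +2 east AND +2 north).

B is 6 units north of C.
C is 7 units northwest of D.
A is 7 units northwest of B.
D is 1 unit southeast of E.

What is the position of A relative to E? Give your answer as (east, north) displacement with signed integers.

Answer: A is at (east=-13, north=19) relative to E.

Derivation:
Place E at the origin (east=0, north=0).
  D is 1 unit southeast of E: delta (east=+1, north=-1); D at (east=1, north=-1).
  C is 7 units northwest of D: delta (east=-7, north=+7); C at (east=-6, north=6).
  B is 6 units north of C: delta (east=+0, north=+6); B at (east=-6, north=12).
  A is 7 units northwest of B: delta (east=-7, north=+7); A at (east=-13, north=19).
Therefore A relative to E: (east=-13, north=19).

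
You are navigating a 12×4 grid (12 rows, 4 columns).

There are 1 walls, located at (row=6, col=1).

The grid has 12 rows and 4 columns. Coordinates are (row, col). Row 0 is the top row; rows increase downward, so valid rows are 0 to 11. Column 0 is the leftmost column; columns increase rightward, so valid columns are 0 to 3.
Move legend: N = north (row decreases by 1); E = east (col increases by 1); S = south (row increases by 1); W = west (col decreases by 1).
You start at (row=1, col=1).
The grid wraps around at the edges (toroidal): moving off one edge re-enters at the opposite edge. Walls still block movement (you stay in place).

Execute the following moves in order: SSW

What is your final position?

Answer: Final position: (row=3, col=0)

Derivation:
Start: (row=1, col=1)
  S (south): (row=1, col=1) -> (row=2, col=1)
  S (south): (row=2, col=1) -> (row=3, col=1)
  W (west): (row=3, col=1) -> (row=3, col=0)
Final: (row=3, col=0)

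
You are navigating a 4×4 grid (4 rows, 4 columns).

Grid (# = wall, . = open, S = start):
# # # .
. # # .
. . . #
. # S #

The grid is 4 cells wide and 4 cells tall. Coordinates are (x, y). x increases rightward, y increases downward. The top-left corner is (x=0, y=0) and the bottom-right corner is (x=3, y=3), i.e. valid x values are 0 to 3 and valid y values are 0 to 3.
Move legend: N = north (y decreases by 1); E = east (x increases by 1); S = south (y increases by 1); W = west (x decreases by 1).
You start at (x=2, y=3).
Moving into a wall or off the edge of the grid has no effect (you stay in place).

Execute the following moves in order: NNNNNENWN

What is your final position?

Start: (x=2, y=3)
  N (north): (x=2, y=3) -> (x=2, y=2)
  [×4]N (north): blocked, stay at (x=2, y=2)
  E (east): blocked, stay at (x=2, y=2)
  N (north): blocked, stay at (x=2, y=2)
  W (west): (x=2, y=2) -> (x=1, y=2)
  N (north): blocked, stay at (x=1, y=2)
Final: (x=1, y=2)

Answer: Final position: (x=1, y=2)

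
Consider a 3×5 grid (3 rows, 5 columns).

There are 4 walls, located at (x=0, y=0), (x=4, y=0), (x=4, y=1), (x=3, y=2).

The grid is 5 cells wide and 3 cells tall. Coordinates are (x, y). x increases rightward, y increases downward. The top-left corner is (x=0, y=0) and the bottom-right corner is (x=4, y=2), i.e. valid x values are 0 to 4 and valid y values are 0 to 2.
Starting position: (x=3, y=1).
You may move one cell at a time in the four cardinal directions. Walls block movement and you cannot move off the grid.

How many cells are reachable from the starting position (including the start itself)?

Answer: Reachable cells: 10

Derivation:
BFS flood-fill from (x=3, y=1):
  Distance 0: (x=3, y=1)
  Distance 1: (x=3, y=0), (x=2, y=1)
  Distance 2: (x=2, y=0), (x=1, y=1), (x=2, y=2)
  Distance 3: (x=1, y=0), (x=0, y=1), (x=1, y=2)
  Distance 4: (x=0, y=2)
Total reachable: 10 (grid has 11 open cells total)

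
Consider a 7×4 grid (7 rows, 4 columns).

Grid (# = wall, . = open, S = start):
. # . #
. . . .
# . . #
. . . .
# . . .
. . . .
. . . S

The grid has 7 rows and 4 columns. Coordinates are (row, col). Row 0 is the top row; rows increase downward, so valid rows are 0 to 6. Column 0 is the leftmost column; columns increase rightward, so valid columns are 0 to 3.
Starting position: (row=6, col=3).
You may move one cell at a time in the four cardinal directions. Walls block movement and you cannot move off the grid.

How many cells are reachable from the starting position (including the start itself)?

BFS flood-fill from (row=6, col=3):
  Distance 0: (row=6, col=3)
  Distance 1: (row=5, col=3), (row=6, col=2)
  Distance 2: (row=4, col=3), (row=5, col=2), (row=6, col=1)
  Distance 3: (row=3, col=3), (row=4, col=2), (row=5, col=1), (row=6, col=0)
  Distance 4: (row=3, col=2), (row=4, col=1), (row=5, col=0)
  Distance 5: (row=2, col=2), (row=3, col=1)
  Distance 6: (row=1, col=2), (row=2, col=1), (row=3, col=0)
  Distance 7: (row=0, col=2), (row=1, col=1), (row=1, col=3)
  Distance 8: (row=1, col=0)
  Distance 9: (row=0, col=0)
Total reachable: 23 (grid has 23 open cells total)

Answer: Reachable cells: 23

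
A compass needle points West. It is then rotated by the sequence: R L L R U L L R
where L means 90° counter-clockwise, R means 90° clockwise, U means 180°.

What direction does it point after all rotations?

Answer: Final heading: North

Derivation:
Start: West
  R (right (90° clockwise)) -> North
  L (left (90° counter-clockwise)) -> West
  L (left (90° counter-clockwise)) -> South
  R (right (90° clockwise)) -> West
  U (U-turn (180°)) -> East
  L (left (90° counter-clockwise)) -> North
  L (left (90° counter-clockwise)) -> West
  R (right (90° clockwise)) -> North
Final: North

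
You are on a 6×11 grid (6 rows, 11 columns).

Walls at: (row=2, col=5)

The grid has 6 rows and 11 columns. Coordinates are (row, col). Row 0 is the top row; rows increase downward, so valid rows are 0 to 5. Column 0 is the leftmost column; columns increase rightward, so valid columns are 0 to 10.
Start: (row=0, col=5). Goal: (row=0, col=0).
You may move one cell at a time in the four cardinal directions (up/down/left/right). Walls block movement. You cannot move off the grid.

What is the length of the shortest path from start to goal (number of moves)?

BFS from (row=0, col=5) until reaching (row=0, col=0):
  Distance 0: (row=0, col=5)
  Distance 1: (row=0, col=4), (row=0, col=6), (row=1, col=5)
  Distance 2: (row=0, col=3), (row=0, col=7), (row=1, col=4), (row=1, col=6)
  Distance 3: (row=0, col=2), (row=0, col=8), (row=1, col=3), (row=1, col=7), (row=2, col=4), (row=2, col=6)
  Distance 4: (row=0, col=1), (row=0, col=9), (row=1, col=2), (row=1, col=8), (row=2, col=3), (row=2, col=7), (row=3, col=4), (row=3, col=6)
  Distance 5: (row=0, col=0), (row=0, col=10), (row=1, col=1), (row=1, col=9), (row=2, col=2), (row=2, col=8), (row=3, col=3), (row=3, col=5), (row=3, col=7), (row=4, col=4), (row=4, col=6)  <- goal reached here
One shortest path (5 moves): (row=0, col=5) -> (row=0, col=4) -> (row=0, col=3) -> (row=0, col=2) -> (row=0, col=1) -> (row=0, col=0)

Answer: Shortest path length: 5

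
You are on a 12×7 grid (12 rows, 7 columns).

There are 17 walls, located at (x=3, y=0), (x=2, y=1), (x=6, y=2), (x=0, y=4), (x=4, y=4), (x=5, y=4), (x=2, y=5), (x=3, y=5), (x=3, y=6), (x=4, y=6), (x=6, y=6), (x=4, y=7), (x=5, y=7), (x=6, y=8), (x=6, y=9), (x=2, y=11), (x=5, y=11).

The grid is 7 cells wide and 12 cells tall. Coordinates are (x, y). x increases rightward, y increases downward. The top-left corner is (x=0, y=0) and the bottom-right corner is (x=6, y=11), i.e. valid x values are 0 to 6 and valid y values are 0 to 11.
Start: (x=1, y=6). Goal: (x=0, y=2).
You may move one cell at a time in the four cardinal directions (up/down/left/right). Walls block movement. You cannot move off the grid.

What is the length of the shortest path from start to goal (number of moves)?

Answer: Shortest path length: 5

Derivation:
BFS from (x=1, y=6) until reaching (x=0, y=2):
  Distance 0: (x=1, y=6)
  Distance 1: (x=1, y=5), (x=0, y=6), (x=2, y=6), (x=1, y=7)
  Distance 2: (x=1, y=4), (x=0, y=5), (x=0, y=7), (x=2, y=7), (x=1, y=8)
  Distance 3: (x=1, y=3), (x=2, y=4), (x=3, y=7), (x=0, y=8), (x=2, y=8), (x=1, y=9)
  Distance 4: (x=1, y=2), (x=0, y=3), (x=2, y=3), (x=3, y=4), (x=3, y=8), (x=0, y=9), (x=2, y=9), (x=1, y=10)
  Distance 5: (x=1, y=1), (x=0, y=2), (x=2, y=2), (x=3, y=3), (x=4, y=8), (x=3, y=9), (x=0, y=10), (x=2, y=10), (x=1, y=11)  <- goal reached here
One shortest path (5 moves): (x=1, y=6) -> (x=1, y=5) -> (x=1, y=4) -> (x=1, y=3) -> (x=0, y=3) -> (x=0, y=2)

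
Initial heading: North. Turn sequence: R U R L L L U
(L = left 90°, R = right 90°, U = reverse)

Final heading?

Answer: Final heading: West

Derivation:
Start: North
  R (right (90° clockwise)) -> East
  U (U-turn (180°)) -> West
  R (right (90° clockwise)) -> North
  L (left (90° counter-clockwise)) -> West
  L (left (90° counter-clockwise)) -> South
  L (left (90° counter-clockwise)) -> East
  U (U-turn (180°)) -> West
Final: West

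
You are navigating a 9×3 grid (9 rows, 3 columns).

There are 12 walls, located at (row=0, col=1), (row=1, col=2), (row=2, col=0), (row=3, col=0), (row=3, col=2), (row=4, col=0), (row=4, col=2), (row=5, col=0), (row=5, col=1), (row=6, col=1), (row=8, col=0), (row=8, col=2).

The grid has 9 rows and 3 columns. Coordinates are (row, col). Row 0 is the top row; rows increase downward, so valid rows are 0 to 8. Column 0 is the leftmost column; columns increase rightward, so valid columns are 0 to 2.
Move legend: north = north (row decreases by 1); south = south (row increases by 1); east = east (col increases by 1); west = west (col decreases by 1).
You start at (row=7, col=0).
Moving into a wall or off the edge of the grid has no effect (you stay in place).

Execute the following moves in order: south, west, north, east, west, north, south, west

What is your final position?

Answer: Final position: (row=7, col=0)

Derivation:
Start: (row=7, col=0)
  south (south): blocked, stay at (row=7, col=0)
  west (west): blocked, stay at (row=7, col=0)
  north (north): (row=7, col=0) -> (row=6, col=0)
  east (east): blocked, stay at (row=6, col=0)
  west (west): blocked, stay at (row=6, col=0)
  north (north): blocked, stay at (row=6, col=0)
  south (south): (row=6, col=0) -> (row=7, col=0)
  west (west): blocked, stay at (row=7, col=0)
Final: (row=7, col=0)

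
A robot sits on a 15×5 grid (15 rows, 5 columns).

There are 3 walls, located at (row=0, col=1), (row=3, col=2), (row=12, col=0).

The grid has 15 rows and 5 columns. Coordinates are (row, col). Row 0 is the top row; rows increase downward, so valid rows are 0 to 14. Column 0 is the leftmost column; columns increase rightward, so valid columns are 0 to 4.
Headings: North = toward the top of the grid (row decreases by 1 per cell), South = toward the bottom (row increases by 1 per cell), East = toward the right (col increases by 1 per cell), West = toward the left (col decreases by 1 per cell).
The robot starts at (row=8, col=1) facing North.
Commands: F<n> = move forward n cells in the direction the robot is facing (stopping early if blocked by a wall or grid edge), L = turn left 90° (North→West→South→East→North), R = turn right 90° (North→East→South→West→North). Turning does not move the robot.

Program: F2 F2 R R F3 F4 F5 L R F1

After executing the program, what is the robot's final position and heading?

Start: (row=8, col=1), facing North
  F2: move forward 2, now at (row=6, col=1)
  F2: move forward 2, now at (row=4, col=1)
  R: turn right, now facing East
  R: turn right, now facing South
  F3: move forward 3, now at (row=7, col=1)
  F4: move forward 4, now at (row=11, col=1)
  F5: move forward 3/5 (blocked), now at (row=14, col=1)
  L: turn left, now facing East
  R: turn right, now facing South
  F1: move forward 0/1 (blocked), now at (row=14, col=1)
Final: (row=14, col=1), facing South

Answer: Final position: (row=14, col=1), facing South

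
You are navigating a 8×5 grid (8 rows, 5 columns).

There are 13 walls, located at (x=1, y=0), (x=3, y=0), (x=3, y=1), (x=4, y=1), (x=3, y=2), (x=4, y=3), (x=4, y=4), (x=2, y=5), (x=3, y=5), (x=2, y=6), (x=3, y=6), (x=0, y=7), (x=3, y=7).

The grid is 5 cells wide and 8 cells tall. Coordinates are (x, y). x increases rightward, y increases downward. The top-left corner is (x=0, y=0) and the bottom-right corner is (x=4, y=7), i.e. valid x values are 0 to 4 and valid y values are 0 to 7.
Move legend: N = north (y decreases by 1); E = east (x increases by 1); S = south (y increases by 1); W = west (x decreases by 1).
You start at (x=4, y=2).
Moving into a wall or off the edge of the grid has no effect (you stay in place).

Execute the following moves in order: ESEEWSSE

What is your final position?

Answer: Final position: (x=4, y=2)

Derivation:
Start: (x=4, y=2)
  E (east): blocked, stay at (x=4, y=2)
  S (south): blocked, stay at (x=4, y=2)
  E (east): blocked, stay at (x=4, y=2)
  E (east): blocked, stay at (x=4, y=2)
  W (west): blocked, stay at (x=4, y=2)
  S (south): blocked, stay at (x=4, y=2)
  S (south): blocked, stay at (x=4, y=2)
  E (east): blocked, stay at (x=4, y=2)
Final: (x=4, y=2)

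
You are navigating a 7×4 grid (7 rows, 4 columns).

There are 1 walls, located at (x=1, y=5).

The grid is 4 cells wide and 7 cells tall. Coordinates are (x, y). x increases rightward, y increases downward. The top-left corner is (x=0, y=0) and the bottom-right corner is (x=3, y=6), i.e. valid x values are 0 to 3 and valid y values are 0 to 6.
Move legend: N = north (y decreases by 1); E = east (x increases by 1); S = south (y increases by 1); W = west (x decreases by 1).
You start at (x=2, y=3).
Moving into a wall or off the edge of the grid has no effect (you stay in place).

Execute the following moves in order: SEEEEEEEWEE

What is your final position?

Start: (x=2, y=3)
  S (south): (x=2, y=3) -> (x=2, y=4)
  E (east): (x=2, y=4) -> (x=3, y=4)
  [×6]E (east): blocked, stay at (x=3, y=4)
  W (west): (x=3, y=4) -> (x=2, y=4)
  E (east): (x=2, y=4) -> (x=3, y=4)
  E (east): blocked, stay at (x=3, y=4)
Final: (x=3, y=4)

Answer: Final position: (x=3, y=4)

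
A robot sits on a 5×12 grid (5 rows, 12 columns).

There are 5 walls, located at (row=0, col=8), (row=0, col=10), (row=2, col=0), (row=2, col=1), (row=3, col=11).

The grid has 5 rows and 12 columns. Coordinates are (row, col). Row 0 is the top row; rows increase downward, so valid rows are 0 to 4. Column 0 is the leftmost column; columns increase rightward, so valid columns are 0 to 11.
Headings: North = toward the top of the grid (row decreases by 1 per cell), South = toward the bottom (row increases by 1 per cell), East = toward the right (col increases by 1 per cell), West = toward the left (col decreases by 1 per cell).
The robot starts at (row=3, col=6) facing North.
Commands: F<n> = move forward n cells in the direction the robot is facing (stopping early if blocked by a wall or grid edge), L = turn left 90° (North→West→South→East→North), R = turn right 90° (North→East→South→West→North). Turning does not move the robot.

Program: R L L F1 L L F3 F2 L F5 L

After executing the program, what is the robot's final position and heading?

Start: (row=3, col=6), facing North
  R: turn right, now facing East
  L: turn left, now facing North
  L: turn left, now facing West
  F1: move forward 1, now at (row=3, col=5)
  L: turn left, now facing South
  L: turn left, now facing East
  F3: move forward 3, now at (row=3, col=8)
  F2: move forward 2, now at (row=3, col=10)
  L: turn left, now facing North
  F5: move forward 2/5 (blocked), now at (row=1, col=10)
  L: turn left, now facing West
Final: (row=1, col=10), facing West

Answer: Final position: (row=1, col=10), facing West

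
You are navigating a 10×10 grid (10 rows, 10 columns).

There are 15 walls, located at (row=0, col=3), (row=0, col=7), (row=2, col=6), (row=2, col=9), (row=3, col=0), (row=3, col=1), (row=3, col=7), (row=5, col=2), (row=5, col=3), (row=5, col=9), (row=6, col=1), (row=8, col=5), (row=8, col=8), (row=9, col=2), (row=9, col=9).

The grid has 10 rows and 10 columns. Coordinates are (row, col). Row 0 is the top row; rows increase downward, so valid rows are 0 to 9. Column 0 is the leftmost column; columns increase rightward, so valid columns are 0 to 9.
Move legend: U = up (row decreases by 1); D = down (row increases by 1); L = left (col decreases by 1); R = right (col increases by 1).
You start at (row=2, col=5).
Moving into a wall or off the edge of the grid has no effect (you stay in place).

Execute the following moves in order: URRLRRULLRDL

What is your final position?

Answer: Final position: (row=1, col=8)

Derivation:
Start: (row=2, col=5)
  U (up): (row=2, col=5) -> (row=1, col=5)
  R (right): (row=1, col=5) -> (row=1, col=6)
  R (right): (row=1, col=6) -> (row=1, col=7)
  L (left): (row=1, col=7) -> (row=1, col=6)
  R (right): (row=1, col=6) -> (row=1, col=7)
  R (right): (row=1, col=7) -> (row=1, col=8)
  U (up): (row=1, col=8) -> (row=0, col=8)
  L (left): blocked, stay at (row=0, col=8)
  L (left): blocked, stay at (row=0, col=8)
  R (right): (row=0, col=8) -> (row=0, col=9)
  D (down): (row=0, col=9) -> (row=1, col=9)
  L (left): (row=1, col=9) -> (row=1, col=8)
Final: (row=1, col=8)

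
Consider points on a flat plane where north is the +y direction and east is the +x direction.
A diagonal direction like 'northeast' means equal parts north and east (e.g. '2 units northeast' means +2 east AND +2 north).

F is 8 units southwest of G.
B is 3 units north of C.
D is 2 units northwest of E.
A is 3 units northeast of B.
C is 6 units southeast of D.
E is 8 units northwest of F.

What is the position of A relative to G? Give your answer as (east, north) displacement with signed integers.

Place G at the origin (east=0, north=0).
  F is 8 units southwest of G: delta (east=-8, north=-8); F at (east=-8, north=-8).
  E is 8 units northwest of F: delta (east=-8, north=+8); E at (east=-16, north=0).
  D is 2 units northwest of E: delta (east=-2, north=+2); D at (east=-18, north=2).
  C is 6 units southeast of D: delta (east=+6, north=-6); C at (east=-12, north=-4).
  B is 3 units north of C: delta (east=+0, north=+3); B at (east=-12, north=-1).
  A is 3 units northeast of B: delta (east=+3, north=+3); A at (east=-9, north=2).
Therefore A relative to G: (east=-9, north=2).

Answer: A is at (east=-9, north=2) relative to G.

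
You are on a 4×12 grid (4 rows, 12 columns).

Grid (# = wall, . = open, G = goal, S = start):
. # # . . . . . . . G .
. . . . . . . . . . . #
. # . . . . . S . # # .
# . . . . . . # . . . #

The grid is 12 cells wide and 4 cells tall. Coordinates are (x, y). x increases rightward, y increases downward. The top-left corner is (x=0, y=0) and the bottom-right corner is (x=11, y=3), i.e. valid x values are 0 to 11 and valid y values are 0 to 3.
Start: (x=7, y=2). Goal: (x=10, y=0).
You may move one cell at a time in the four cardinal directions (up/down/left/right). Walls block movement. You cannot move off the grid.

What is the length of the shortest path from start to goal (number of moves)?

Answer: Shortest path length: 5

Derivation:
BFS from (x=7, y=2) until reaching (x=10, y=0):
  Distance 0: (x=7, y=2)
  Distance 1: (x=7, y=1), (x=6, y=2), (x=8, y=2)
  Distance 2: (x=7, y=0), (x=6, y=1), (x=8, y=1), (x=5, y=2), (x=6, y=3), (x=8, y=3)
  Distance 3: (x=6, y=0), (x=8, y=0), (x=5, y=1), (x=9, y=1), (x=4, y=2), (x=5, y=3), (x=9, y=3)
  Distance 4: (x=5, y=0), (x=9, y=0), (x=4, y=1), (x=10, y=1), (x=3, y=2), (x=4, y=3), (x=10, y=3)
  Distance 5: (x=4, y=0), (x=10, y=0), (x=3, y=1), (x=2, y=2), (x=3, y=3)  <- goal reached here
One shortest path (5 moves): (x=7, y=2) -> (x=8, y=2) -> (x=8, y=1) -> (x=9, y=1) -> (x=10, y=1) -> (x=10, y=0)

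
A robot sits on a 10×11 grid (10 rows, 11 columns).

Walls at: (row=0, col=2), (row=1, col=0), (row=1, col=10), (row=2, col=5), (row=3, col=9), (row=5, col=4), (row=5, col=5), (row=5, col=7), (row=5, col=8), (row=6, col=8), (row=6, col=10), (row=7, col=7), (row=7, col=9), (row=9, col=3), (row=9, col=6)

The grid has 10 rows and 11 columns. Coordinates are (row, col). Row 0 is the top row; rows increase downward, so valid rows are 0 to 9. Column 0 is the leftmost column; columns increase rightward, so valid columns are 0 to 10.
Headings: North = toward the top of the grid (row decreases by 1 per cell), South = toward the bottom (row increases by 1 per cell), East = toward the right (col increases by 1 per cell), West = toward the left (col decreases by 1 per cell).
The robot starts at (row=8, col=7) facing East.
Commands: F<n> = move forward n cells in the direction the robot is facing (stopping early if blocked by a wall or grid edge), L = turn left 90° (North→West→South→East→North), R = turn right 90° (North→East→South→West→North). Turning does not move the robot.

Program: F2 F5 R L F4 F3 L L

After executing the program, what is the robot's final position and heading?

Start: (row=8, col=7), facing East
  F2: move forward 2, now at (row=8, col=9)
  F5: move forward 1/5 (blocked), now at (row=8, col=10)
  R: turn right, now facing South
  L: turn left, now facing East
  F4: move forward 0/4 (blocked), now at (row=8, col=10)
  F3: move forward 0/3 (blocked), now at (row=8, col=10)
  L: turn left, now facing North
  L: turn left, now facing West
Final: (row=8, col=10), facing West

Answer: Final position: (row=8, col=10), facing West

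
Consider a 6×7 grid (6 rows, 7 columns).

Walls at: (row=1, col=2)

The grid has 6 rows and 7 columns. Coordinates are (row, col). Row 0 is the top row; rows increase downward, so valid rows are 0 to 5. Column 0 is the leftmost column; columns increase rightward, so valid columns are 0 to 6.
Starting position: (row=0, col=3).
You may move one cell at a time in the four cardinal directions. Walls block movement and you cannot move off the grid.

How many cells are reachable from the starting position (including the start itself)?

Answer: Reachable cells: 41

Derivation:
BFS flood-fill from (row=0, col=3):
  Distance 0: (row=0, col=3)
  Distance 1: (row=0, col=2), (row=0, col=4), (row=1, col=3)
  Distance 2: (row=0, col=1), (row=0, col=5), (row=1, col=4), (row=2, col=3)
  Distance 3: (row=0, col=0), (row=0, col=6), (row=1, col=1), (row=1, col=5), (row=2, col=2), (row=2, col=4), (row=3, col=3)
  Distance 4: (row=1, col=0), (row=1, col=6), (row=2, col=1), (row=2, col=5), (row=3, col=2), (row=3, col=4), (row=4, col=3)
  Distance 5: (row=2, col=0), (row=2, col=6), (row=3, col=1), (row=3, col=5), (row=4, col=2), (row=4, col=4), (row=5, col=3)
  Distance 6: (row=3, col=0), (row=3, col=6), (row=4, col=1), (row=4, col=5), (row=5, col=2), (row=5, col=4)
  Distance 7: (row=4, col=0), (row=4, col=6), (row=5, col=1), (row=5, col=5)
  Distance 8: (row=5, col=0), (row=5, col=6)
Total reachable: 41 (grid has 41 open cells total)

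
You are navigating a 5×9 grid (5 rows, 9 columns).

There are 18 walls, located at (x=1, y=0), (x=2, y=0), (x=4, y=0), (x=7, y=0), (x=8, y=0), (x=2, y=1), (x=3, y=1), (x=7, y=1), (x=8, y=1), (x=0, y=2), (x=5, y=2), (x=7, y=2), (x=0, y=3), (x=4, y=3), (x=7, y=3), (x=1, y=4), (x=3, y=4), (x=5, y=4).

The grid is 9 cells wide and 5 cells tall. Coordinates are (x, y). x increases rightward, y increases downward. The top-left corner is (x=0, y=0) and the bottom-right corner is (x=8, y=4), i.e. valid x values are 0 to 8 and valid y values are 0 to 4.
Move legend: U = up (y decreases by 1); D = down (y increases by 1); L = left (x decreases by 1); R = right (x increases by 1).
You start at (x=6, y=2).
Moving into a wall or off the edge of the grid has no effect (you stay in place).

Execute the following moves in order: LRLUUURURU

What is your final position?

Start: (x=6, y=2)
  L (left): blocked, stay at (x=6, y=2)
  R (right): blocked, stay at (x=6, y=2)
  L (left): blocked, stay at (x=6, y=2)
  U (up): (x=6, y=2) -> (x=6, y=1)
  U (up): (x=6, y=1) -> (x=6, y=0)
  U (up): blocked, stay at (x=6, y=0)
  R (right): blocked, stay at (x=6, y=0)
  U (up): blocked, stay at (x=6, y=0)
  R (right): blocked, stay at (x=6, y=0)
  U (up): blocked, stay at (x=6, y=0)
Final: (x=6, y=0)

Answer: Final position: (x=6, y=0)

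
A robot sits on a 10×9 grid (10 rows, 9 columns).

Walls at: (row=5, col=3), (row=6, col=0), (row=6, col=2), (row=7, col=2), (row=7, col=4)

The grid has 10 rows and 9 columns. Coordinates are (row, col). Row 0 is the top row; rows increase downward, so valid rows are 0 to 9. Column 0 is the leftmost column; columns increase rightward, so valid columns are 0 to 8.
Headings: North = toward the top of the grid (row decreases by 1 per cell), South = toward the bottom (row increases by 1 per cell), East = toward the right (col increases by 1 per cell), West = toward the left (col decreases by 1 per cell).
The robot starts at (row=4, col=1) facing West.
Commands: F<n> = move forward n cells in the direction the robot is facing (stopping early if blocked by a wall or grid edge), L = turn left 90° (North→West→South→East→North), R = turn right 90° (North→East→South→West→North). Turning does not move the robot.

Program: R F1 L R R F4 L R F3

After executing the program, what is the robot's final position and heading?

Answer: Final position: (row=3, col=8), facing East

Derivation:
Start: (row=4, col=1), facing West
  R: turn right, now facing North
  F1: move forward 1, now at (row=3, col=1)
  L: turn left, now facing West
  R: turn right, now facing North
  R: turn right, now facing East
  F4: move forward 4, now at (row=3, col=5)
  L: turn left, now facing North
  R: turn right, now facing East
  F3: move forward 3, now at (row=3, col=8)
Final: (row=3, col=8), facing East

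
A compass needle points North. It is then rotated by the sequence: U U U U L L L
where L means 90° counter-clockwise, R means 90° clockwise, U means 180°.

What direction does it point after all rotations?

Start: North
  U (U-turn (180°)) -> South
  U (U-turn (180°)) -> North
  U (U-turn (180°)) -> South
  U (U-turn (180°)) -> North
  L (left (90° counter-clockwise)) -> West
  L (left (90° counter-clockwise)) -> South
  L (left (90° counter-clockwise)) -> East
Final: East

Answer: Final heading: East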